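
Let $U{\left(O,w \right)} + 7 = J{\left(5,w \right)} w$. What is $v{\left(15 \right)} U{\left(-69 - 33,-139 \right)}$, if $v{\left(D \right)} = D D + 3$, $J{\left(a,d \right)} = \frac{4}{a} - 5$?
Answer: $\frac{657552}{5} \approx 1.3151 \cdot 10^{5}$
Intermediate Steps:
$J{\left(a,d \right)} = -5 + \frac{4}{a}$
$U{\left(O,w \right)} = -7 - \frac{21 w}{5}$ ($U{\left(O,w \right)} = -7 + \left(-5 + \frac{4}{5}\right) w = -7 - \frac{21 w}{5}$)
$v{\left(D \right)} = 3 + D^{2}$ ($v{\left(D \right)} = D^{2} + 3 = 3 + D^{2}$)
$v{\left(15 \right)} U{\left(-69 - 33,-139 \right)} = \left(3 + 15^{2}\right) \left(-7 - - \frac{2919}{5}\right) = \left(3 + 225\right) \left(-7 + \frac{2919}{5}\right) = 228 \cdot \frac{2884}{5} = \frac{657552}{5}$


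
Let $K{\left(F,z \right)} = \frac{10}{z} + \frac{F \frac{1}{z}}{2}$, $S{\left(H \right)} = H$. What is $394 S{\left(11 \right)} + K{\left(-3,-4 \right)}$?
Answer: $\frac{34655}{8} \approx 4331.9$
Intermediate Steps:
$K{\left(F,z \right)} = \frac{10}{z} + \frac{F}{2 z}$ ($K{\left(F,z \right)} = \frac{10}{z} + \frac{F}{z} \frac{1}{2} = \frac{10}{z} + \frac{F}{2 z}$)
$394 S{\left(11 \right)} + K{\left(-3,-4 \right)} = 394 \cdot 11 + \frac{20 - 3}{2 \left(-4\right)} = 4334 + \frac{1}{2} \left(- \frac{1}{4}\right) 17 = 4334 - \frac{17}{8} = \frac{34655}{8}$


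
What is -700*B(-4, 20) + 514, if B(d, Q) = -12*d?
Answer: -33086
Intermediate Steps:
-700*B(-4, 20) + 514 = -(-8400)*(-4) + 514 = -700*48 + 514 = -33600 + 514 = -33086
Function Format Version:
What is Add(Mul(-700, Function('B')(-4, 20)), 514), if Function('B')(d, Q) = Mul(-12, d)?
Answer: -33086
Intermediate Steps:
Add(Mul(-700, Function('B')(-4, 20)), 514) = Add(Mul(-700, Mul(-12, -4)), 514) = Add(Mul(-700, 48), 514) = Add(-33600, 514) = -33086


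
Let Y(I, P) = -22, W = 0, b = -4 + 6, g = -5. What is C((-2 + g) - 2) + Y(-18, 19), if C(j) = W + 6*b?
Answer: -10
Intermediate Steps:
b = 2
C(j) = 12 (C(j) = 0 + 6*2 = 0 + 12 = 12)
C((-2 + g) - 2) + Y(-18, 19) = 12 - 22 = -10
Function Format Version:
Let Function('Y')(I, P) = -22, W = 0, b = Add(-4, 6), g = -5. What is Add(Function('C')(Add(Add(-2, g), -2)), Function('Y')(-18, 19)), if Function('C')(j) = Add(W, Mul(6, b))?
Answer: -10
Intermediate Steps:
b = 2
Function('C')(j) = 12 (Function('C')(j) = Add(0, Mul(6, 2)) = Add(0, 12) = 12)
Add(Function('C')(Add(Add(-2, g), -2)), Function('Y')(-18, 19)) = Add(12, -22) = -10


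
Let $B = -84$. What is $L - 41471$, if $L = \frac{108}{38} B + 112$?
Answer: $- \frac{790357}{19} \approx -41598.0$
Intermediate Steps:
$L = - \frac{2408}{19}$ ($L = \frac{108}{38} \left(-84\right) + 112 = 108 \cdot \frac{1}{38} \left(-84\right) + 112 = \frac{54}{19} \left(-84\right) + 112 = - \frac{4536}{19} + 112 = - \frac{2408}{19} \approx -126.74$)
$L - 41471 = - \frac{2408}{19} - 41471 = - \frac{790357}{19}$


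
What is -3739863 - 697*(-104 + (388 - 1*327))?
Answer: -3709892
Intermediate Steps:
-3739863 - 697*(-104 + (388 - 1*327)) = -3739863 - 697*(-104 + (388 - 327)) = -3739863 - 697*(-104 + 61) = -3739863 - 697*(-43) = -3739863 - 1*(-29971) = -3739863 + 29971 = -3709892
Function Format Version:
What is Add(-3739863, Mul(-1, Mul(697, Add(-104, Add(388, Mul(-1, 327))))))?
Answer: -3709892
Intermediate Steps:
Add(-3739863, Mul(-1, Mul(697, Add(-104, Add(388, Mul(-1, 327)))))) = Add(-3739863, Mul(-1, Mul(697, Add(-104, Add(388, -327))))) = Add(-3739863, Mul(-1, Mul(697, Add(-104, 61)))) = Add(-3739863, Mul(-1, Mul(697, -43))) = Add(-3739863, Mul(-1, -29971)) = Add(-3739863, 29971) = -3709892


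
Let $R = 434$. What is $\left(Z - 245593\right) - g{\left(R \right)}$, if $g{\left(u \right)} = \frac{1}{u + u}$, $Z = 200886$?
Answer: $- \frac{38805677}{868} \approx -44707.0$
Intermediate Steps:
$g{\left(u \right)} = \frac{1}{2 u}$
$\left(Z - 245593\right) - g{\left(R \right)} = \left(200886 - 245593\right) - \frac{1}{2 \cdot 434} = \left(200886 - 245593\right) - \frac{1}{2} \cdot \frac{1}{434} = -44707 - \frac{1}{868} = - \frac{38805677}{868}$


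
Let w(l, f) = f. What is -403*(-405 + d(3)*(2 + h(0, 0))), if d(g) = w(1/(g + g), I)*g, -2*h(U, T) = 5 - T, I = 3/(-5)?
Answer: 1628523/10 ≈ 1.6285e+5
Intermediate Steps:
I = -⅗ (I = 3*(-⅕) = -⅗ ≈ -0.60000)
h(U, T) = -5/2 + T/2 (h(U, T) = -(5 - T)/2 = -5/2 + T/2)
d(g) = -3*g/5
-403*(-405 + d(3)*(2 + h(0, 0))) = -403*(-405 + (-⅗*3)*(2 + (-5/2 + (½)*0))) = -403*(-405 - 9*(2 + (-5/2 + 0))/5) = -403*(-405 - 9*(2 - 5/2)/5) = -403*(-405 - 9/5*(-½)) = -403*(-405 + 9/10) = -403*(-4041/10) = 1628523/10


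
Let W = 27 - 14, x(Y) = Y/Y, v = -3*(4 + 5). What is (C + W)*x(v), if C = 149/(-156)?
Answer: 1879/156 ≈ 12.045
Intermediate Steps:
v = -27 (v = -3*9 = -27)
x(Y) = 1
C = -149/156 (C = 149*(-1/156) = -149/156 ≈ -0.95513)
W = 13
(C + W)*x(v) = (-149/156 + 13)*1 = (1879/156)*1 = 1879/156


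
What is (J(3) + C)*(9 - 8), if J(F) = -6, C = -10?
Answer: -16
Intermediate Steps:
(J(3) + C)*(9 - 8) = (-6 - 10)*(9 - 8) = -16*1 = -16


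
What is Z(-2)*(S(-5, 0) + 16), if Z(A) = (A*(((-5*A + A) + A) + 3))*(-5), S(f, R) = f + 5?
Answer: 1440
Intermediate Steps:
S(f, R) = 5 + f
Z(A) = -5*A*(3 - 3*A) (Z(A) = (A*((-4*A + A) + 3))*(-5) = (A*(-3*A + 3))*(-5) = (A*(3 - 3*A))*(-5) = -5*A*(3 - 3*A))
Z(-2)*(S(-5, 0) + 16) = (15*(-2)*(-1 - 2))*((5 - 5) + 16) = (15*(-2)*(-3))*(0 + 16) = 90*16 = 1440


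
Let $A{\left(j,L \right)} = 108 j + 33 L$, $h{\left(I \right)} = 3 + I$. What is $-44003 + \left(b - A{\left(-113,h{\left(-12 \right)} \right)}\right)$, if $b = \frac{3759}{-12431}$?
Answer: $- \frac{391605121}{12431} \approx -31502.0$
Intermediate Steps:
$b = - \frac{3759}{12431}$ ($b = 3759 \left(- \frac{1}{12431}\right) = - \frac{3759}{12431} \approx -0.30239$)
$A{\left(j,L \right)} = 33 L + 108 j$
$-44003 + \left(b - A{\left(-113,h{\left(-12 \right)} \right)}\right) = -44003 - \left(\frac{3759}{12431} - 12204 + 33 \left(3 - 12\right)\right) = -44003 - \left(- \frac{151704165}{12431} - 297\right) = -44003 - - \frac{155396172}{12431} = -44003 + \left(- \frac{3759}{12431} + 12501\right) = -44003 + \frac{155396172}{12431} = - \frac{391605121}{12431}$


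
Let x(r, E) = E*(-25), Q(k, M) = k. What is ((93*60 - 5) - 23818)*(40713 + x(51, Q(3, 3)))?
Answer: -741359034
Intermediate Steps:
x(r, E) = -25*E
((93*60 - 5) - 23818)*(40713 + x(51, Q(3, 3))) = ((93*60 - 5) - 23818)*(40713 - 25*3) = ((5580 - 5) - 23818)*(40713 - 75) = (5575 - 23818)*40638 = -18243*40638 = -741359034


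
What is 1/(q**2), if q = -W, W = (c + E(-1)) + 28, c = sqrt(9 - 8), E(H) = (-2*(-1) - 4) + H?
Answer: 1/676 ≈ 0.0014793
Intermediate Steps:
E(H) = -2 + H (E(H) = (2 - 4) + H = -2 + H)
c = 1 (c = sqrt(1) = 1)
W = 26 (W = (1 + (-2 - 1)) + 28 = (1 - 3) + 28 = -2 + 28 = 26)
q = -26 (q = -1*26 = -26)
1/(q**2) = 1/((-26)**2) = 1/676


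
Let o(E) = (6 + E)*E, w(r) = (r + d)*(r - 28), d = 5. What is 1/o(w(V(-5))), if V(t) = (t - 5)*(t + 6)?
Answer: 1/37240 ≈ 2.6853e-5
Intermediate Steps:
V(t) = (-5 + t)*(6 + t)
w(r) = (-28 + r)*(5 + r) (w(r) = (r + 5)*(r - 28) = (5 + r)*(-28 + r) = (-28 + r)*(5 + r))
o(E) = E*(6 + E)
1/o(w(V(-5))) = 1/((-140 + (-30 - 5 + (-5)²)² - 23*(-30 - 5 + (-5)²))*(6 + (-140 + (-30 - 5 + (-5)²)² - 23*(-30 - 5 + (-5)²)))) = 1/((-140 + (-30 - 5 + 25)² - 23*(-30 - 5 + 25))*(6 + (-140 + (-30 - 5 + 25)² - 23*(-30 - 5 + 25)))) = 1/((-140 + (-10)² - 23*(-10))*(6 + (-140 + (-10)² - 23*(-10)))) = 1/((-140 + 100 + 230)*(6 + (-140 + 100 + 230))) = 1/(190*(6 + 190)) = 1/(190*196) = 1/37240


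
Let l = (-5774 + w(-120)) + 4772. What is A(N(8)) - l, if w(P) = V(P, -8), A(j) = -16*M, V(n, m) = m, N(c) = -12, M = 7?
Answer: 898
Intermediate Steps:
A(j) = -112 (A(j) = -16*7 = -112)
w(P) = -8
l = -1010 (l = (-5774 - 8) + 4772 = -5782 + 4772 = -1010)
A(N(8)) - l = -112 - 1*(-1010) = -112 + 1010 = 898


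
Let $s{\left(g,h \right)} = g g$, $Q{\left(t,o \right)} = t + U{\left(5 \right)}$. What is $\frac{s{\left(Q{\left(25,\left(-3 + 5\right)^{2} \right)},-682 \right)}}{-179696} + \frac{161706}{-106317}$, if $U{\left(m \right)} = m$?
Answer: $- \frac{2429467223}{1592061636} \approx -1.526$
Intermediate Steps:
$Q{\left(t,o \right)} = 5 + t$ ($Q{\left(t,o \right)} = t + 5 = 5 + t$)
$s{\left(g,h \right)} = g^{2}$
$\frac{s{\left(Q{\left(25,\left(-3 + 5\right)^{2} \right)},-682 \right)}}{-179696} + \frac{161706}{-106317} = \frac{\left(5 + 25\right)^{2}}{-179696} + \frac{161706}{-106317} = 30^{2} \left(- \frac{1}{179696}\right) + 161706 \left(- \frac{1}{106317}\right) = 900 \left(- \frac{1}{179696}\right) - \frac{53902}{35439} = - \frac{225}{44924} - \frac{53902}{35439} = - \frac{2429467223}{1592061636}$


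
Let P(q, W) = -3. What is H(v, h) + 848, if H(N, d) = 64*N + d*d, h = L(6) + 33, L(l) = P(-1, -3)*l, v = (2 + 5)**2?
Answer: 4209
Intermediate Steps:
v = 49 (v = 7**2 = 49)
L(l) = -3*l
h = 15 (h = -3*6 + 33 = -18 + 33 = 15)
H(N, d) = d**2 + 64*N (H(N, d) = 64*N + d**2 = d**2 + 64*N)
H(v, h) + 848 = (15**2 + 64*49) + 848 = (225 + 3136) + 848 = 3361 + 848 = 4209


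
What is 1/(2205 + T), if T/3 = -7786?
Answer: -1/21153 ≈ -4.7275e-5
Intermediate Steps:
T = -23358 (T = 3*(-7786) = -23358)
1/(2205 + T) = 1/(2205 - 23358) = 1/(-21153) = -1/21153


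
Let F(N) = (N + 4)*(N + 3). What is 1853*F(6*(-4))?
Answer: 778260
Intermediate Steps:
F(N) = (3 + N)*(4 + N) (F(N) = (4 + N)*(3 + N) = (3 + N)*(4 + N))
1853*F(6*(-4)) = 1853*(12 + (6*(-4))² + 7*(6*(-4))) = 1853*(12 + (-24)² + 7*(-24)) = 1853*(12 + 576 - 168) = 1853*420 = 778260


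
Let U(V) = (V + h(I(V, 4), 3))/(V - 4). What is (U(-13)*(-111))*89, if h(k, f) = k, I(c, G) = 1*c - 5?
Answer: -306249/17 ≈ -18015.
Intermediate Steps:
I(c, G) = -5 + c (I(c, G) = c - 5 = -5 + c)
U(V) = (-5 + 2*V)/(-4 + V) (U(V) = (V + (-5 + V))/(V - 4) = (-5 + 2*V)/(-4 + V))
(U(-13)*(-111))*89 = (((-5 + 2*(-13))/(-4 - 13))*(-111))*89 = (((-5 - 26)/(-17))*(-111))*89 = (-1/17*(-31)*(-111))*89 = ((31/17)*(-111))*89 = -3441/17*89 = -306249/17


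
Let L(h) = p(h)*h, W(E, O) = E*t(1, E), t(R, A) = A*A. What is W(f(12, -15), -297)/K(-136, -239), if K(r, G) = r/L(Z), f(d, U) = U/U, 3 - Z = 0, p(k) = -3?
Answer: 9/136 ≈ 0.066176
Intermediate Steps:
Z = 3 (Z = 3 - 1*0 = 3 + 0 = 3)
t(R, A) = A²
f(d, U) = 1
W(E, O) = E³ (W(E, O) = E*E² = E³)
L(h) = -3*h
K(r, G) = -r/9 (K(r, G) = r/((-3*3)) = r/(-9) = r*(-⅑) = -r/9)
W(f(12, -15), -297)/K(-136, -239) = 1³/((-⅑*(-136))) = 1/(136/9) = 1*(9/136) = 9/136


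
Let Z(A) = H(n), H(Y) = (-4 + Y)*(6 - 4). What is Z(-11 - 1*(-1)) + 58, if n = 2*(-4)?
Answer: 34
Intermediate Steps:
n = -8
H(Y) = -8 + 2*Y (H(Y) = (-4 + Y)*2 = -8 + 2*Y)
Z(A) = -24 (Z(A) = -8 + 2*(-8) = -8 - 16 = -24)
Z(-11 - 1*(-1)) + 58 = -24 + 58 = 34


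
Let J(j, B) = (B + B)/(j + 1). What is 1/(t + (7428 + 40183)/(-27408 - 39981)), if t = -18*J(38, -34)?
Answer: 876057/26875769 ≈ 0.032597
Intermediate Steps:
J(j, B) = 2*B/(1 + j) (J(j, B) = (2*B)/(1 + j) = 2*B/(1 + j))
t = 408/13 (t = -36*(-34)/(1 + 38) = -36*(-34)/39 = -18*(-68/39) = 408/13 ≈ 31.385)
1/(t + (7428 + 40183)/(-27408 - 39981)) = 1/(408/13 + (7428 + 40183)/(-27408 - 39981)) = 1/(408/13 + 47611/(-67389)) = 1/(408/13 + 47611*(-1/67389)) = 1/(408/13 - 47611/67389) = 1/(26875769/876057) = 876057/26875769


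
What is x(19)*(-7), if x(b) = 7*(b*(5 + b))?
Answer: -22344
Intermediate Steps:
x(b) = 7*b*(5 + b)
x(19)*(-7) = (7*19*(5 + 19))*(-7) = (7*19*24)*(-7) = 3192*(-7) = -22344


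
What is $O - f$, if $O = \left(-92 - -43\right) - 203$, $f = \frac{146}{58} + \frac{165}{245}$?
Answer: $- \frac{362626}{1421} \approx -255.19$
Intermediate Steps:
$f = \frac{4534}{1421}$ ($f = 146 \cdot \frac{1}{58} + 165 \cdot \frac{1}{245} = \frac{73}{29} + \frac{33}{49} = \frac{4534}{1421} \approx 3.1907$)
$O = -252$ ($O = \left(-92 + 43\right) - 203 = -49 - 203 = -252$)
$O - f = -252 - \frac{4534}{1421} = - \frac{362626}{1421}$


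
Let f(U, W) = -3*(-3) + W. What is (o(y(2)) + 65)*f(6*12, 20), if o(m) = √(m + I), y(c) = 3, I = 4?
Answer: 1885 + 29*√7 ≈ 1961.7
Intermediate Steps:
o(m) = √(4 + m) (o(m) = √(m + 4) = √(4 + m))
f(U, W) = 9 + W
(o(y(2)) + 65)*f(6*12, 20) = (√(4 + 3) + 65)*(9 + 20) = (√7 + 65)*29 = (65 + √7)*29 = 1885 + 29*√7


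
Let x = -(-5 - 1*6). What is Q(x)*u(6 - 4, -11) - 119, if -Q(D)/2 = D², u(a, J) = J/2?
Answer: 1212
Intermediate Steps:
u(a, J) = J/2 (u(a, J) = J*(½) = J/2)
x = 11 (x = -(-5 - 6) = -1*(-11) = 11)
Q(D) = -2*D²
Q(x)*u(6 - 4, -11) - 119 = (-2*11²)*((½)*(-11)) - 119 = -2*121*(-11/2) - 119 = -242*(-11/2) - 119 = 1331 - 119 = 1212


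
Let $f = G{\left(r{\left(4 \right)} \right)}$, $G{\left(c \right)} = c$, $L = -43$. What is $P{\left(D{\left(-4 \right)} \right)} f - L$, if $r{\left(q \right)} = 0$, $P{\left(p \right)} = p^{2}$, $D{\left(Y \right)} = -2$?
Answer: $43$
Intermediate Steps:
$f = 0$
$P{\left(D{\left(-4 \right)} \right)} f - L = \left(-2\right)^{2} \cdot 0 - -43 = 4 \cdot 0 + 43 = 0 + 43 = 43$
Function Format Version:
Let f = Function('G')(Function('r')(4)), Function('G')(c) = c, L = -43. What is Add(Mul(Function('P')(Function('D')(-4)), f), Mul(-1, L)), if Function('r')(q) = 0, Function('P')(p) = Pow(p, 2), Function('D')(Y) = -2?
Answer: 43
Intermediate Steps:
f = 0
Add(Mul(Function('P')(Function('D')(-4)), f), Mul(-1, L)) = Add(Mul(Pow(-2, 2), 0), Mul(-1, -43)) = Add(Mul(4, 0), 43) = Add(0, 43) = 43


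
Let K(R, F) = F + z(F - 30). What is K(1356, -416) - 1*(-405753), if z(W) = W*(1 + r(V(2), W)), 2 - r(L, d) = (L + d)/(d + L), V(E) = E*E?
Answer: 404445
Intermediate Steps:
V(E) = E²
r(L, d) = 1 (r(L, d) = 2 - (L + d)/(d + L) = 2 - (L + d)/(L + d) = 2 - 1*1 = 2 - 1 = 1)
z(W) = 2*W (z(W) = W*(1 + 1) = W*2 = 2*W)
K(R, F) = -60 + 3*F (K(R, F) = F + 2*(F - 30) = F + 2*(-30 + F) = F + (-60 + 2*F) = -60 + 3*F)
K(1356, -416) - 1*(-405753) = (-60 + 3*(-416)) - 1*(-405753) = (-60 - 1248) + 405753 = -1308 + 405753 = 404445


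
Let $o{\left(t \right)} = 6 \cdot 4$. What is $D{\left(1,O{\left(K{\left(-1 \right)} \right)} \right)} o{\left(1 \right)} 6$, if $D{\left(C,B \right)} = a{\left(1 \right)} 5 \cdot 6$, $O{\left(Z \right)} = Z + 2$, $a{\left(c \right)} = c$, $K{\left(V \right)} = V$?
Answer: $4320$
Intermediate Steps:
$o{\left(t \right)} = 24$
$O{\left(Z \right)} = 2 + Z$
$D{\left(C,B \right)} = 30$ ($D{\left(C,B \right)} = 1 \cdot 5 \cdot 6 = 5 \cdot 6 = 30$)
$D{\left(1,O{\left(K{\left(-1 \right)} \right)} \right)} o{\left(1 \right)} 6 = 30 \cdot 24 \cdot 6 = 720 \cdot 6 = 4320$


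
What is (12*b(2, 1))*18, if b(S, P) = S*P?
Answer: 432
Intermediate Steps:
b(S, P) = P*S
(12*b(2, 1))*18 = (12*(1*2))*18 = (12*2)*18 = 24*18 = 432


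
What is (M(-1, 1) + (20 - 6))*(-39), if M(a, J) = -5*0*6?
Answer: -546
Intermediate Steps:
M(a, J) = 0 (M(a, J) = 0*6 = 0)
(M(-1, 1) + (20 - 6))*(-39) = (0 + (20 - 6))*(-39) = (0 + 14)*(-39) = 14*(-39) = -546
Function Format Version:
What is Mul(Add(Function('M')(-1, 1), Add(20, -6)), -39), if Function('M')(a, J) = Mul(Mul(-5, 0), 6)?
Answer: -546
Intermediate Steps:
Function('M')(a, J) = 0 (Function('M')(a, J) = Mul(0, 6) = 0)
Mul(Add(Function('M')(-1, 1), Add(20, -6)), -39) = Mul(Add(0, Add(20, -6)), -39) = Mul(Add(0, 14), -39) = Mul(14, -39) = -546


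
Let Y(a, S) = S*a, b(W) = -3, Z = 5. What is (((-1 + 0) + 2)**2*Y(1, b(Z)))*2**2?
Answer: -12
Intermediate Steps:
(((-1 + 0) + 2)**2*Y(1, b(Z)))*2**2 = (((-1 + 0) + 2)**2*(-3*1))*2**2 = ((-1 + 2)**2*(-3))*4 = (1**2*(-3))*4 = (1*(-3))*4 = -3*4 = -12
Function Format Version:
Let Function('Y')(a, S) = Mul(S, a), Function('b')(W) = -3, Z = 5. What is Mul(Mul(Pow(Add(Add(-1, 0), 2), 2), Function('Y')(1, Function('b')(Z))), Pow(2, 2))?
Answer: -12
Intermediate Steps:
Mul(Mul(Pow(Add(Add(-1, 0), 2), 2), Function('Y')(1, Function('b')(Z))), Pow(2, 2)) = Mul(Mul(Pow(Add(Add(-1, 0), 2), 2), Mul(-3, 1)), Pow(2, 2)) = Mul(Mul(Pow(Add(-1, 2), 2), -3), 4) = Mul(Mul(Pow(1, 2), -3), 4) = Mul(Mul(1, -3), 4) = Mul(-3, 4) = -12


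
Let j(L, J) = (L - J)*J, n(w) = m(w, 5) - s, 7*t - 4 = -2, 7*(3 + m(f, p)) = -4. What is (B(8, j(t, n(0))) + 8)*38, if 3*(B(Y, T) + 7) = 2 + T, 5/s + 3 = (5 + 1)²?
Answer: -20123090/160083 ≈ -125.70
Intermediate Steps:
m(f, p) = -25/7 (m(f, p) = -3 + (⅐)*(-4) = -3 - 4/7 = -25/7)
t = 2/7 (t = 4/7 + (⅐)*(-2) = 4/7 - 2/7 = 2/7 ≈ 0.28571)
s = 5/33 (s = 5/(-3 + (5 + 1)²) = 5/(-3 + 6²) = 5/(-3 + 36) = 5/33 ≈ 0.15152)
n(w) = -860/231 (n(w) = -25/7 - 1*5/33 = -25/7 - 5/33 = -860/231)
j(L, J) = J*(L - J)
B(Y, T) = -19/3 + T/3 (B(Y, T) = -7 + (2 + T)/3 = -7 + (⅔ + T/3) = -19/3 + T/3)
(B(8, j(t, n(0))) + 8)*38 = ((-19/3 + (-860*(2/7 - 1*(-860/231))/231)/3) + 8)*38 = ((-19/3 + (-860*(2/7 + 860/231)/231)/3) + 8)*38 = ((-19/3 + (-860/231*926/231)/3) + 8)*38 = ((-19/3 + (⅓)*(-796360/53361)) + 8)*38 = ((-19/3 - 796360/160083) + 8)*38 = (-1810219/160083 + 8)*38 = -529555/160083*38 = -20123090/160083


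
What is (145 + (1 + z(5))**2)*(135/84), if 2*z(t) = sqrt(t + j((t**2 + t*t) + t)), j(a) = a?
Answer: 1035/4 + 45*sqrt(15)/14 ≈ 271.20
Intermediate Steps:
z(t) = sqrt(2*t + 2*t**2)/2 (z(t) = sqrt(t + ((t**2 + t*t) + t))/2 = sqrt(t + ((t**2 + t**2) + t))/2 = sqrt(t + (2*t**2 + t))/2 = sqrt(t + (t + 2*t**2))/2 = sqrt(2*t + 2*t**2)/2)
(145 + (1 + z(5))**2)*(135/84) = (145 + (1 + sqrt(2)*sqrt(5*(1 + 5))/2)**2)*(135/84) = (145 + (1 + sqrt(2)*sqrt(5*6)/2)**2)*(135*(1/84)) = (145 + (1 + sqrt(2)*sqrt(30)/2)**2)*(45/28) = (145 + (1 + sqrt(15))**2)*(45/28) = 6525/28 + 45*(1 + sqrt(15))**2/28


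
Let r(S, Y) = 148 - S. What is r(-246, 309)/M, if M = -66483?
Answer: -394/66483 ≈ -0.0059263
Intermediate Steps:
r(-246, 309)/M = (148 - 1*(-246))/(-66483) = (148 + 246)*(-1/66483) = 394*(-1/66483) = -394/66483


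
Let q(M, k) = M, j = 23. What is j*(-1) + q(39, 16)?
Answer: 16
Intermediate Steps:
j*(-1) + q(39, 16) = 23*(-1) + 39 = -23 + 39 = 16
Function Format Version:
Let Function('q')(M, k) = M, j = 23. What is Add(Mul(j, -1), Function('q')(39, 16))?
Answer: 16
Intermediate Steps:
Add(Mul(j, -1), Function('q')(39, 16)) = Add(Mul(23, -1), 39) = Add(-23, 39) = 16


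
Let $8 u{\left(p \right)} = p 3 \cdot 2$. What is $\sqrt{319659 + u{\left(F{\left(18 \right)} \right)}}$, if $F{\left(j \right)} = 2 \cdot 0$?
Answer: $\sqrt{319659} \approx 565.38$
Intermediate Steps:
$F{\left(j \right)} = 0$
$u{\left(p \right)} = \frac{3 p}{4}$ ($u{\left(p \right)} = \frac{p 3 \cdot 2}{8} = \frac{3 p 2}{8} = \frac{6 p}{8} = \frac{3 p}{4}$)
$\sqrt{319659 + u{\left(F{\left(18 \right)} \right)}} = \sqrt{319659 + \frac{3}{4} \cdot 0} = \sqrt{319659 + 0} = \sqrt{319659}$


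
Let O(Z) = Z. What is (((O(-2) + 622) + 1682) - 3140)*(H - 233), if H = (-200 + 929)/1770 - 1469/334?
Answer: 9783760616/49265 ≈ 1.9859e+5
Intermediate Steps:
H = -196387/49265 (H = 729*(1/1770) - 1469*1/334 = 243/590 - 1469/334 = -196387/49265 ≈ -3.9863)
(((O(-2) + 622) + 1682) - 3140)*(H - 233) = (((-2 + 622) + 1682) - 3140)*(-196387/49265 - 233) = ((620 + 1682) - 3140)*(-11675132/49265) = (2302 - 3140)*(-11675132/49265) = -838*(-11675132/49265) = 9783760616/49265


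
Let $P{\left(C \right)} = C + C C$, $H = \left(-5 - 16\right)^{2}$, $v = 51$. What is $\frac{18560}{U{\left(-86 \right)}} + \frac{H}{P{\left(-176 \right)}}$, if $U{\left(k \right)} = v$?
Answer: $\frac{81667213}{224400} \approx 363.94$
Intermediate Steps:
$U{\left(k \right)} = 51$
$H = 441$ ($H = \left(-21\right)^{2} = 441$)
$P{\left(C \right)} = C + C^{2}$
$\frac{18560}{U{\left(-86 \right)}} + \frac{H}{P{\left(-176 \right)}} = \frac{18560}{51} + \frac{441}{\left(-176\right) \left(1 - 176\right)} = 18560 \cdot \frac{1}{51} + \frac{441}{\left(-176\right) \left(-175\right)} = \frac{18560}{51} + \frac{441}{30800} = \frac{18560}{51} + 441 \cdot \frac{1}{30800} = \frac{18560}{51} + \frac{63}{4400} = \frac{81667213}{224400}$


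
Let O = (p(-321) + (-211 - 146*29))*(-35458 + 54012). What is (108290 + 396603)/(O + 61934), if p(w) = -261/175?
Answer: -88356275/14426696894 ≈ -0.0061245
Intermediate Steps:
p(w) = -261/175 (p(w) = -261*1/175 = -261/175)
O = -14437535344/175 (O = (-261/175 + (-211 - 146*29))*(-35458 + 54012) = (-261/175 + (-211 - 4234))*18554 = (-261/175 - 4445)*18554 = -778136/175*18554 = -14437535344/175 ≈ -8.2500e+7)
(108290 + 396603)/(O + 61934) = (108290 + 396603)/(-14437535344/175 + 61934) = 504893/(-14426696894/175) = 504893*(-175/14426696894) = -88356275/14426696894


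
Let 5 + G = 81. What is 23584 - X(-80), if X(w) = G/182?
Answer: 2146106/91 ≈ 23584.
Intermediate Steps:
G = 76 (G = -5 + 81 = 76)
X(w) = 38/91 (X(w) = 76/182 = 76*(1/182) = 38/91)
23584 - X(-80) = 23584 - 1*38/91 = 23584 - 38/91 = 2146106/91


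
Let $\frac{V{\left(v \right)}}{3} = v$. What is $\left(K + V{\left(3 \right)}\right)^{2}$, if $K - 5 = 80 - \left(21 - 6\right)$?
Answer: $6241$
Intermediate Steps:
$V{\left(v \right)} = 3 v$
$K = 70$ ($K = 5 + \left(80 - \left(21 - 6\right)\right) = 5 + \left(80 - 15\right) = 5 + 65 = 70$)
$\left(K + V{\left(3 \right)}\right)^{2} = \left(70 + 3 \cdot 3\right)^{2} = \left(70 + 9\right)^{2} = 79^{2} = 6241$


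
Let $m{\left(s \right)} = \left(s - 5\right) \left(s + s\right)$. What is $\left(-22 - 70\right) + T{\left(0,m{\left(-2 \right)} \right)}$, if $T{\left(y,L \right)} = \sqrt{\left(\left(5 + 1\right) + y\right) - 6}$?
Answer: $-92$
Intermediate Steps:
$m{\left(s \right)} = 2 s \left(-5 + s\right)$ ($m{\left(s \right)} = \left(-5 + s\right) 2 s = 2 s \left(-5 + s\right)$)
$T{\left(y,L \right)} = \sqrt{y}$ ($T{\left(y,L \right)} = \sqrt{\left(6 + y\right) - 6} = \sqrt{y}$)
$\left(-22 - 70\right) + T{\left(0,m{\left(-2 \right)} \right)} = \left(-22 - 70\right) + \sqrt{0} = -92 + 0 = -92$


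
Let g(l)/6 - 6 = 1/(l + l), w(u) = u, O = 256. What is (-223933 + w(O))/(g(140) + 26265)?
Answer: -3479420/409127 ≈ -8.5045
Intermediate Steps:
g(l) = 36 + 3/l (g(l) = 36 + 6/(l + l) = 36 + 6/((2*l)) = 36 + 6*(1/(2*l)) = 36 + 3/l)
(-223933 + w(O))/(g(140) + 26265) = (-223933 + 256)/((36 + 3/140) + 26265) = -223677/((36 + 3*(1/140)) + 26265) = -223677/((36 + 3/140) + 26265) = -223677/(5043/140 + 26265) = -223677/3682143/140 = -223677*140/3682143 = -3479420/409127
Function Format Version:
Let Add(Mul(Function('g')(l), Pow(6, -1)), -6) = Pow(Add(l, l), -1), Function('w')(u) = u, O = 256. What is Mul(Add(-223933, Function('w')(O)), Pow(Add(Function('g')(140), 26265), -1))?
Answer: Rational(-3479420, 409127) ≈ -8.5045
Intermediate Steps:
Function('g')(l) = Add(36, Mul(3, Pow(l, -1))) (Function('g')(l) = Add(36, Mul(6, Pow(Add(l, l), -1))) = Add(36, Mul(6, Pow(Mul(2, l), -1))) = Add(36, Mul(6, Mul(Rational(1, 2), Pow(l, -1)))) = Add(36, Mul(3, Pow(l, -1))))
Mul(Add(-223933, Function('w')(O)), Pow(Add(Function('g')(140), 26265), -1)) = Mul(Add(-223933, 256), Pow(Add(Add(36, Mul(3, Pow(140, -1))), 26265), -1)) = Mul(-223677, Pow(Add(Add(36, Mul(3, Rational(1, 140))), 26265), -1)) = Mul(-223677, Pow(Add(Add(36, Rational(3, 140)), 26265), -1)) = Mul(-223677, Pow(Add(Rational(5043, 140), 26265), -1)) = Mul(-223677, Pow(Rational(3682143, 140), -1)) = Mul(-223677, Rational(140, 3682143)) = Rational(-3479420, 409127)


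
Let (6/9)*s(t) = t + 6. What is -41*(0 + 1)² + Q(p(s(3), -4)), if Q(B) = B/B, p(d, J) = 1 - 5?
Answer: -40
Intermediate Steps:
s(t) = 9 + 3*t/2 (s(t) = 3*(t + 6)/2 = 3*(6 + t)/2 = 9 + 3*t/2)
p(d, J) = -4
Q(B) = 1
-41*(0 + 1)² + Q(p(s(3), -4)) = -41*(0 + 1)² + 1 = -41*1² + 1 = -41*1 + 1 = -41 + 1 = -40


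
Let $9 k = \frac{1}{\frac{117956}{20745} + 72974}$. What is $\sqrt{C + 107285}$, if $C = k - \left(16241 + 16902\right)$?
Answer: $\frac{\sqrt{169939820918846386443962}}{1513963586} \approx 272.29$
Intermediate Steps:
$k = \frac{2305}{1513963586}$ ($k = \frac{1}{9 \left(\frac{117956}{20745} + 72974\right)} = \frac{1}{9 \cdot \frac{1513963586}{20745}} = \frac{1}{9} \cdot \frac{20745}{1513963586} = \frac{2305}{1513963586} \approx 1.5225 \cdot 10^{-6}$)
$C = - \frac{50177295128493}{1513963586}$ ($C = \frac{2305}{1513963586} - \left(16241 + 16902\right) = \frac{2305}{1513963586} - 33143 = - \frac{50177295128493}{1513963586} \approx -33143.0$)
$\sqrt{C + 107285} = \sqrt{- \frac{50177295128493}{1513963586} + 107285} = \sqrt{\frac{112248288195517}{1513963586}} = \frac{\sqrt{169939820918846386443962}}{1513963586}$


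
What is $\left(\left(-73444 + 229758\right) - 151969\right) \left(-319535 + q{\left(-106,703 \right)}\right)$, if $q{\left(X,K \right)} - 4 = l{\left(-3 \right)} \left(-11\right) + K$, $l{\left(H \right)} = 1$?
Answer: $-1385355455$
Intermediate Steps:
$q{\left(X,K \right)} = -7 + K$ ($q{\left(X,K \right)} = 4 + \left(1 \left(-11\right) + K\right) = 4 + \left(-11 + K\right) = -7 + K$)
$\left(\left(-73444 + 229758\right) - 151969\right) \left(-319535 + q{\left(-106,703 \right)}\right) = \left(\left(-73444 + 229758\right) - 151969\right) \left(-319535 + \left(-7 + 703\right)\right) = \left(156314 - 151969\right) \left(-319535 + 696\right) = 4345 \left(-318839\right) = -1385355455$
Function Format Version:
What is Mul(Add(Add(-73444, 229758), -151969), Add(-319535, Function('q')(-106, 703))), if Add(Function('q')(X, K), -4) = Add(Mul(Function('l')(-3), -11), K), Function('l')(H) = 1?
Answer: -1385355455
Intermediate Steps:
Function('q')(X, K) = Add(-7, K) (Function('q')(X, K) = Add(4, Add(Mul(1, -11), K)) = Add(4, Add(-11, K)) = Add(-7, K))
Mul(Add(Add(-73444, 229758), -151969), Add(-319535, Function('q')(-106, 703))) = Mul(Add(Add(-73444, 229758), -151969), Add(-319535, Add(-7, 703))) = Mul(Add(156314, -151969), Add(-319535, 696)) = Mul(4345, -318839) = -1385355455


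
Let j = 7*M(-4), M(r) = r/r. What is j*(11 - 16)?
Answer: -35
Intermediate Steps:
M(r) = 1
j = 7 (j = 7*1 = 7)
j*(11 - 16) = 7*(11 - 16) = 7*(-5) = -35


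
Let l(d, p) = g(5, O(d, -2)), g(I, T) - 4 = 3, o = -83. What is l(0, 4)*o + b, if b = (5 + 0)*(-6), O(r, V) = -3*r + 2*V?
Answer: -611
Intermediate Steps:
g(I, T) = 7 (g(I, T) = 4 + 3 = 7)
l(d, p) = 7
b = -30 (b = 5*(-6) = -30)
l(0, 4)*o + b = 7*(-83) - 30 = -581 - 30 = -611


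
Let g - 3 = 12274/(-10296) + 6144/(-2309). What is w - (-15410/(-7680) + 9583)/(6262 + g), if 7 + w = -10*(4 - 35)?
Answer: 287189916491487/952634577088 ≈ 301.47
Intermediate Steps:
w = 303 (w = -7 - 10*(4 - 35) = -7 - 10*(-31) = -7 + 310 = 303)
g = -10139449/11886732 (g = 3 + (12274/(-10296) + 6144/(-2309)) = 3 + (12274*(-1/10296) + 6144*(-1/2309)) = 3 + (-6137/5148 - 6144/2309) = 3 - 45799645/11886732 = -10139449/11886732 ≈ -0.85301)
w - (-15410/(-7680) + 9583)/(6262 + g) = 303 - (-15410/(-7680) + 9583)/(6262 - 10139449/11886732) = 303 - (-15410*(-1/7680) + 9583)/74424576335/11886732 = 303 - (1541/768 + 9583)*11886732/74424576335 = 303 - 7361285*11886732/(768*74424576335) = 303 - 1*1458360366177/952634577088 = 303 - 1458360366177/952634577088 = 287189916491487/952634577088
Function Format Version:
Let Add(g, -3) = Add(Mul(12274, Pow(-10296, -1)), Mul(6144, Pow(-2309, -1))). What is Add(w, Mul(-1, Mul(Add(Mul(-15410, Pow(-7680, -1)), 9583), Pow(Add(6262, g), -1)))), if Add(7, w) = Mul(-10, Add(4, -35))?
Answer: Rational(287189916491487, 952634577088) ≈ 301.47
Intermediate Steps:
w = 303 (w = Add(-7, Mul(-10, Add(4, -35))) = Add(-7, Mul(-10, -31)) = Add(-7, 310) = 303)
g = Rational(-10139449, 11886732) (g = Add(3, Add(Mul(12274, Pow(-10296, -1)), Mul(6144, Pow(-2309, -1)))) = Add(3, Add(Mul(12274, Rational(-1, 10296)), Mul(6144, Rational(-1, 2309)))) = Add(3, Add(Rational(-6137, 5148), Rational(-6144, 2309))) = Add(3, Rational(-45799645, 11886732)) = Rational(-10139449, 11886732) ≈ -0.85301)
Add(w, Mul(-1, Mul(Add(Mul(-15410, Pow(-7680, -1)), 9583), Pow(Add(6262, g), -1)))) = Add(303, Mul(-1, Mul(Add(Mul(-15410, Pow(-7680, -1)), 9583), Pow(Add(6262, Rational(-10139449, 11886732)), -1)))) = Add(303, Mul(-1, Mul(Add(Mul(-15410, Rational(-1, 7680)), 9583), Pow(Rational(74424576335, 11886732), -1)))) = Add(303, Mul(-1, Mul(Add(Rational(1541, 768), 9583), Rational(11886732, 74424576335)))) = Add(303, Mul(-1, Mul(Rational(7361285, 768), Rational(11886732, 74424576335)))) = Add(303, Mul(-1, Rational(1458360366177, 952634577088))) = Add(303, Rational(-1458360366177, 952634577088)) = Rational(287189916491487, 952634577088)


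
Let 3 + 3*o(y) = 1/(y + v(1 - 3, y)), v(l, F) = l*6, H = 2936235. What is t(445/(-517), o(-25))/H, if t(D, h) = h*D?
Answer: 9968/33700343589 ≈ 2.9578e-7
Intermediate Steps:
v(l, F) = 6*l
o(y) = -1 + 1/(3*(-12 + y)) (o(y) = -1 + 1/(3*(y + 6*(1 - 3))) = -1 + 1/(3*(y + 6*(-2))) = -1 + 1/(3*(y - 12)) = -1 + 1/(3*(-12 + y)))
t(D, h) = D*h
t(445/(-517), o(-25))/H = ((445/(-517))*((37/3 - 1*(-25))/(-12 - 25)))/2936235 = ((445*(-1/517))*((37/3 + 25)/(-37)))*(1/2936235) = -(-445)*112/(19129*3)*(1/2936235) = -445/517*(-112/111)*(1/2936235) = (49840/57387)*(1/2936235) = 9968/33700343589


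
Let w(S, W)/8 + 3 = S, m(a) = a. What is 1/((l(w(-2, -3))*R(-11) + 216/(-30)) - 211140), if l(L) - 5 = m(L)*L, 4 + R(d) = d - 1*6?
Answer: -5/1224261 ≈ -4.0841e-6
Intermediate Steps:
w(S, W) = -24 + 8*S
R(d) = -10 + d (R(d) = -4 + (d - 1*6) = -4 + (d - 6) = -4 + (-6 + d) = -10 + d)
l(L) = 5 + L² (l(L) = 5 + L*L = 5 + L²)
1/((l(w(-2, -3))*R(-11) + 216/(-30)) - 211140) = 1/(((5 + (-24 + 8*(-2))²)*(-10 - 11) + 216/(-30)) - 211140) = 1/(((5 + (-24 - 16)²)*(-21) + 216*(-1/30)) - 211140) = 1/(((5 + (-40)²)*(-21) - 36/5) - 211140) = 1/(((5 + 1600)*(-21) - 36/5) - 211140) = 1/((1605*(-21) - 36/5) - 211140) = 1/((-33705 - 36/5) - 211140) = 1/(-168561/5 - 211140) = 1/(-1224261/5) = -5/1224261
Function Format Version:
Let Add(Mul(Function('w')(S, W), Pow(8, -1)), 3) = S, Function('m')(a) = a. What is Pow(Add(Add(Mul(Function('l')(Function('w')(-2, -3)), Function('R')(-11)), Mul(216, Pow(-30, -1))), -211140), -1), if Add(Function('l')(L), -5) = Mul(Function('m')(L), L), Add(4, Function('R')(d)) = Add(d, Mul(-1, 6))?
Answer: Rational(-5, 1224261) ≈ -4.0841e-6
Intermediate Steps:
Function('w')(S, W) = Add(-24, Mul(8, S))
Function('R')(d) = Add(-10, d) (Function('R')(d) = Add(-4, Add(d, Mul(-1, 6))) = Add(-4, Add(d, -6)) = Add(-4, Add(-6, d)) = Add(-10, d))
Function('l')(L) = Add(5, Pow(L, 2)) (Function('l')(L) = Add(5, Mul(L, L)) = Add(5, Pow(L, 2)))
Pow(Add(Add(Mul(Function('l')(Function('w')(-2, -3)), Function('R')(-11)), Mul(216, Pow(-30, -1))), -211140), -1) = Pow(Add(Add(Mul(Add(5, Pow(Add(-24, Mul(8, -2)), 2)), Add(-10, -11)), Mul(216, Pow(-30, -1))), -211140), -1) = Pow(Add(Add(Mul(Add(5, Pow(Add(-24, -16), 2)), -21), Mul(216, Rational(-1, 30))), -211140), -1) = Pow(Add(Add(Mul(Add(5, Pow(-40, 2)), -21), Rational(-36, 5)), -211140), -1) = Pow(Add(Add(Mul(Add(5, 1600), -21), Rational(-36, 5)), -211140), -1) = Pow(Add(Add(Mul(1605, -21), Rational(-36, 5)), -211140), -1) = Pow(Add(Add(-33705, Rational(-36, 5)), -211140), -1) = Pow(Add(Rational(-168561, 5), -211140), -1) = Pow(Rational(-1224261, 5), -1) = Rational(-5, 1224261)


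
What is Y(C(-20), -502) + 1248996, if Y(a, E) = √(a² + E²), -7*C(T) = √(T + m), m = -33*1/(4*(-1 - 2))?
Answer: 1248996 + √49392715/14 ≈ 1.2495e+6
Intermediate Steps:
m = 11/4 (m = -33/((-3*4)) = -33/(-12) = -33*(-1/12) = 11/4 ≈ 2.7500)
C(T) = -√(11/4 + T)/7 (C(T) = -√(T + 11/4)/7 = -√(11/4 + T)/7)
Y(a, E) = √(E² + a²)
Y(C(-20), -502) + 1248996 = √((-502)² + (-√(11 + 4*(-20))/14)²) + 1248996 = √(252004 + (-√(11 - 80)/14)²) + 1248996 = √(252004 + (-I*√69/14)²) + 1248996 = √(252004 - 69/196) + 1248996 = √(49392715/196) + 1248996 = √49392715/14 + 1248996 = 1248996 + √49392715/14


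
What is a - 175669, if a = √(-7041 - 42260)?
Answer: -175669 + I*√49301 ≈ -1.7567e+5 + 222.04*I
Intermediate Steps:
a = I*√49301 (a = √(-49301) = I*√49301 ≈ 222.04*I)
a - 175669 = I*√49301 - 175669 = -175669 + I*√49301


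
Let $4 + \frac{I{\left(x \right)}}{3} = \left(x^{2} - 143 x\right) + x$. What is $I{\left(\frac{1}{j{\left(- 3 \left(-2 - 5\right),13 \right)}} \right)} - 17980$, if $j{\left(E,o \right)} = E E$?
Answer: $- \frac{1166430005}{64827} \approx -17993.0$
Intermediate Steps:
$j{\left(E,o \right)} = E^{2}$
$I{\left(x \right)} = -12 - 426 x + 3 x^{2}$ ($I{\left(x \right)} = -12 + 3 \left(\left(x^{2} - 143 x\right) + x\right) = -12 + 3 \left(x^{2} - 142 x\right) = -12 + \left(- 426 x + 3 x^{2}\right) = -12 - 426 x + 3 x^{2}$)
$I{\left(\frac{1}{j{\left(- 3 \left(-2 - 5\right),13 \right)}} \right)} - 17980 = \left(-12 - \frac{426}{\left(- 3 \left(-2 - 5\right)\right)^{2}} + 3 \left(\frac{1}{\left(- 3 \left(-2 - 5\right)\right)^{2}}\right)^{2}\right) - 17980 = \left(-12 - \frac{426}{\left(\left(-3\right) \left(-7\right)\right)^{2}} + 3 \left(\frac{1}{\left(\left(-3\right) \left(-7\right)\right)^{2}}\right)^{2}\right) - 17980 = \left(-12 - \frac{426}{21^{2}} + 3 \left(\frac{1}{21^{2}}\right)^{2}\right) - 17980 = \left(-12 - \frac{426}{441} + 3 \left(\frac{1}{441}\right)^{2}\right) - 17980 = \left(-12 - \frac{142}{147} + \frac{3}{194481}\right) - 17980 = \left(-12 - \frac{142}{147} + 3 \cdot \frac{1}{194481}\right) - 17980 = \left(-12 - \frac{142}{147} + \frac{1}{64827}\right) - 17980 = - \frac{840545}{64827} - 17980 = - \frac{1166430005}{64827}$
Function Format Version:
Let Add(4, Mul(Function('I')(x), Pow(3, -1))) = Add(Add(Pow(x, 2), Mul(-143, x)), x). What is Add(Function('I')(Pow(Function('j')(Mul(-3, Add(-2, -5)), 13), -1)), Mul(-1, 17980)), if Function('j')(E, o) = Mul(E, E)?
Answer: Rational(-1166430005, 64827) ≈ -17993.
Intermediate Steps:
Function('j')(E, o) = Pow(E, 2)
Function('I')(x) = Add(-12, Mul(-426, x), Mul(3, Pow(x, 2))) (Function('I')(x) = Add(-12, Mul(3, Add(Add(Pow(x, 2), Mul(-143, x)), x))) = Add(-12, Mul(3, Add(Pow(x, 2), Mul(-142, x)))) = Add(-12, Add(Mul(-426, x), Mul(3, Pow(x, 2)))) = Add(-12, Mul(-426, x), Mul(3, Pow(x, 2))))
Add(Function('I')(Pow(Function('j')(Mul(-3, Add(-2, -5)), 13), -1)), Mul(-1, 17980)) = Add(Add(-12, Mul(-426, Pow(Pow(Mul(-3, Add(-2, -5)), 2), -1)), Mul(3, Pow(Pow(Pow(Mul(-3, Add(-2, -5)), 2), -1), 2))), Mul(-1, 17980)) = Add(Add(-12, Mul(-426, Pow(Pow(Mul(-3, -7), 2), -1)), Mul(3, Pow(Pow(Pow(Mul(-3, -7), 2), -1), 2))), -17980) = Add(Add(-12, Mul(-426, Pow(Pow(21, 2), -1)), Mul(3, Pow(Pow(Pow(21, 2), -1), 2))), -17980) = Add(Add(-12, Mul(-426, Pow(441, -1)), Mul(3, Pow(Pow(441, -1), 2))), -17980) = Add(Add(-12, Mul(-426, Rational(1, 441)), Mul(3, Pow(Rational(1, 441), 2))), -17980) = Add(Add(-12, Rational(-142, 147), Mul(3, Rational(1, 194481))), -17980) = Add(Add(-12, Rational(-142, 147), Rational(1, 64827)), -17980) = Add(Rational(-840545, 64827), -17980) = Rational(-1166430005, 64827)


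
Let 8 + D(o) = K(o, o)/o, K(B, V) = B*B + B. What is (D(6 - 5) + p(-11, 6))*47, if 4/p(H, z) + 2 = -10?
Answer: -893/3 ≈ -297.67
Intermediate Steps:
p(H, z) = -1/3 (p(H, z) = 4/(-2 - 10) = 4/(-12) = 4*(-1/12) = -1/3)
K(B, V) = B + B**2 (K(B, V) = B**2 + B = B + B**2)
D(o) = -7 + o (D(o) = -8 + (o*(1 + o))/o = -8 + (1 + o) = -7 + o)
(D(6 - 5) + p(-11, 6))*47 = ((-7 + (6 - 5)) - 1/3)*47 = ((-7 + 1) - 1/3)*47 = (-6 - 1/3)*47 = -19/3*47 = -893/3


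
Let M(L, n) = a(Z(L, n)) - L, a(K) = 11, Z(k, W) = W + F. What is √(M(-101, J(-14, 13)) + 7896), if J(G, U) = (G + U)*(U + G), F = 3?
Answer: 2*√2002 ≈ 89.487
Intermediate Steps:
Z(k, W) = 3 + W (Z(k, W) = W + 3 = 3 + W)
J(G, U) = (G + U)² (J(G, U) = (G + U)*(G + U) = (G + U)²)
M(L, n) = 11 - L
√(M(-101, J(-14, 13)) + 7896) = √((11 - 1*(-101)) + 7896) = √((11 + 101) + 7896) = √(112 + 7896) = √8008 = 2*√2002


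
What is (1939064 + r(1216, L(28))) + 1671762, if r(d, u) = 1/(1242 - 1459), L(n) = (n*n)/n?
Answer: 783549241/217 ≈ 3.6108e+6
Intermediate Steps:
L(n) = n (L(n) = n**2/n = n)
r(d, u) = -1/217 (r(d, u) = 1/(-217) = -1/217)
(1939064 + r(1216, L(28))) + 1671762 = (1939064 - 1/217) + 1671762 = 420776887/217 + 1671762 = 783549241/217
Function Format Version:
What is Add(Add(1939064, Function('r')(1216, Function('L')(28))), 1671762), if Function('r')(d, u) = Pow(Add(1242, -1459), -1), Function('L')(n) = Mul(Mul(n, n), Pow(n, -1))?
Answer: Rational(783549241, 217) ≈ 3.6108e+6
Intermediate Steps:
Function('L')(n) = n (Function('L')(n) = Mul(Pow(n, 2), Pow(n, -1)) = n)
Function('r')(d, u) = Rational(-1, 217) (Function('r')(d, u) = Pow(-217, -1) = Rational(-1, 217))
Add(Add(1939064, Function('r')(1216, Function('L')(28))), 1671762) = Add(Add(1939064, Rational(-1, 217)), 1671762) = Add(Rational(420776887, 217), 1671762) = Rational(783549241, 217)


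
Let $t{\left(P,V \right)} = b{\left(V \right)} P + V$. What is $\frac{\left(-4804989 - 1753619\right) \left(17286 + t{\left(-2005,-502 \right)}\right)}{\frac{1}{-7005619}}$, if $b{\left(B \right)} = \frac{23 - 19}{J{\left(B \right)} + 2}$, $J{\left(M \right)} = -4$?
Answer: $955424180768811488$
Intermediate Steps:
$b{\left(B \right)} = -2$ ($b{\left(B \right)} = \frac{23 - 19}{-4 + 2} = \frac{4}{-2} = 4 \left(- \frac{1}{2}\right) = -2$)
$t{\left(P,V \right)} = V - 2 P$ ($t{\left(P,V \right)} = - 2 P + V = V - 2 P$)
$\frac{\left(-4804989 - 1753619\right) \left(17286 + t{\left(-2005,-502 \right)}\right)}{\frac{1}{-7005619}} = \frac{\left(-4804989 - 1753619\right) \left(17286 - -3508\right)}{\frac{1}{-7005619}} = \frac{\left(-6558608\right) \left(17286 + \left(-502 + 4010\right)\right)}{- \frac{1}{7005619}} = - 6558608 \left(17286 + 3508\right) \left(-7005619\right) = \left(-6558608\right) 20794 \left(-7005619\right) = \left(-136379694752\right) \left(-7005619\right) = 955424180768811488$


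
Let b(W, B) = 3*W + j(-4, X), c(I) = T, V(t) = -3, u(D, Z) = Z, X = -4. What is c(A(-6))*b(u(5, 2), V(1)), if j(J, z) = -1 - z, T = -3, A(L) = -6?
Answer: -27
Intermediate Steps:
c(I) = -3
b(W, B) = 3 + 3*W (b(W, B) = 3*W + (-1 - 1*(-4)) = 3*W + (-1 + 4) = 3*W + 3 = 3 + 3*W)
c(A(-6))*b(u(5, 2), V(1)) = -3*(3 + 3*2) = -3*(3 + 6) = -3*9 = -27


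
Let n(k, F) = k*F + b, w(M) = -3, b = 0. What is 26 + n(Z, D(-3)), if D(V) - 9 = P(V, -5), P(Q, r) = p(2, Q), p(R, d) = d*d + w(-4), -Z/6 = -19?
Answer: 1736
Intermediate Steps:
Z = 114 (Z = -6*(-19) = 114)
p(R, d) = -3 + d**2 (p(R, d) = d*d - 3 = d**2 - 3 = -3 + d**2)
P(Q, r) = -3 + Q**2
D(V) = 6 + V**2 (D(V) = 9 + (-3 + V**2) = 6 + V**2)
n(k, F) = F*k (n(k, F) = k*F + 0 = F*k + 0 = F*k)
26 + n(Z, D(-3)) = 26 + (6 + (-3)**2)*114 = 26 + (6 + 9)*114 = 26 + 15*114 = 26 + 1710 = 1736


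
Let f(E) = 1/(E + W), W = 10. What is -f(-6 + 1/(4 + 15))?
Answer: -19/77 ≈ -0.24675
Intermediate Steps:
f(E) = 1/(10 + E) (f(E) = 1/(E + 10) = 1/(10 + E))
-f(-6 + 1/(4 + 15)) = -1/(10 + (-6 + 1/(4 + 15))) = -1/(10 + (-6 + 1/19)) = -1/(10 - 113/19) = -1/77/19 = -1*19/77 = -19/77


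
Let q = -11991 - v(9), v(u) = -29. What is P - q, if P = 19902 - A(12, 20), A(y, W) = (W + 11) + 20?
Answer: 31813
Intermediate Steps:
A(y, W) = 31 + W (A(y, W) = (11 + W) + 20 = 31 + W)
P = 19851 (P = 19902 - (31 + 20) = 19902 - 1*51 = 19902 - 51 = 19851)
q = -11962 (q = -11991 - 1*(-29) = -11991 + 29 = -11962)
P - q = 19851 - 1*(-11962) = 19851 + 11962 = 31813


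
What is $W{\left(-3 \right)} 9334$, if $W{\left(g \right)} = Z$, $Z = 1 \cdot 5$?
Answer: $46670$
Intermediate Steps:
$Z = 5$
$W{\left(g \right)} = 5$
$W{\left(-3 \right)} 9334 = 5 \cdot 9334 = 46670$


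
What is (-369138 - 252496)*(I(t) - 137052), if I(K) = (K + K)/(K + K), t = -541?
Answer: 85195561334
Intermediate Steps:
I(K) = 1 (I(K) = (2*K)/((2*K)) = (2*K)*(1/(2*K)) = 1)
(-369138 - 252496)*(I(t) - 137052) = (-369138 - 252496)*(1 - 137052) = -621634*(-137051) = 85195561334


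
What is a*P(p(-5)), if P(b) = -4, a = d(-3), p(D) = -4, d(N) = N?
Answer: 12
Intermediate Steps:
a = -3
a*P(p(-5)) = -3*(-4) = 12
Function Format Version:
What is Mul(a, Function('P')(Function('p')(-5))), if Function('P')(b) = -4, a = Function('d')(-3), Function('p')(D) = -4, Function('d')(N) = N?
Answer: 12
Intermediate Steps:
a = -3
Mul(a, Function('P')(Function('p')(-5))) = Mul(-3, -4) = 12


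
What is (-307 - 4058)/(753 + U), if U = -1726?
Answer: 4365/973 ≈ 4.4861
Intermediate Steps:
(-307 - 4058)/(753 + U) = (-307 - 4058)/(753 - 1726) = -4365/(-973) = -4365*(-1/973) = 4365/973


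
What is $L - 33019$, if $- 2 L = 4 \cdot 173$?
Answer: $-33365$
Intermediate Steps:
$L = -346$ ($L = - \frac{4 \cdot 173}{2} = \left(- \frac{1}{2}\right) 692 = -346$)
$L - 33019 = -346 - 33019 = -33365$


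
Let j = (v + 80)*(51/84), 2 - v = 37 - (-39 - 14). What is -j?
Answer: 34/7 ≈ 4.8571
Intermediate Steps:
v = -88 (v = 2 - (37 - (-39 - 14)) = 2 - (37 - 1*(-53)) = 2 - (37 + 53) = 2 - 1*90 = 2 - 90 = -88)
j = -34/7 (j = (-88 + 80)*(51/84) = -408/84 = -8*17/28 = -34/7 ≈ -4.8571)
-j = -1*(-34/7) = 34/7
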